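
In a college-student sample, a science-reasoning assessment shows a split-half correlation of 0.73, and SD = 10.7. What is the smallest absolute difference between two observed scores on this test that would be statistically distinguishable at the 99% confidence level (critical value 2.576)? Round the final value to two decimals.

Spearman-Brown: r = 2(0.73) / (1 + 0.73) = 1.4600 / 1.7300 ≈ 0.8439
SEM = 10.7000 × √(1 − 0.8439) = 10.7000 × √0.1561 ≈ 10.7000 × 0.3951 ≈ 4.2271
SE_diff = SEM × √2 ≈ 4.2271 × 1.4142 ≈ 5.9780
Smallest detectable difference = 2.576×5.9780 ≈ 15.3994

15.40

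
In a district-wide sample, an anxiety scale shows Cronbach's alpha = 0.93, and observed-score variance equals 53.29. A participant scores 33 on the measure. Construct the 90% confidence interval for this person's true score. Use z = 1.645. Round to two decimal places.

[29.82, 36.18]

SD = √53.29 ≈ 7.30000
SEM = 7.30000 · √(1 − 0.93000) = 7.30000 · √0.07000 ≈ 7.30000 · 0.26458 ≈ 1.93140
Margin = 1.645 · 1.93140 ≈ 3.17715
90% CI: 33 ± 3.17715 = [29.82285, 36.17715]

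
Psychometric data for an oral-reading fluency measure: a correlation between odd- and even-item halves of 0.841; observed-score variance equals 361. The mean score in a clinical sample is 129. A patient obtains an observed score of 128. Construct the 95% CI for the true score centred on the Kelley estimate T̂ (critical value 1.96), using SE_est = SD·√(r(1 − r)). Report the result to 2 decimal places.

SD = √361 ≃ 19.000
r_full = 2·0.841 / (1 + 0.841) ≃ 0.914
T̂ = r·X + (1 − r)·M = 0.914*128 + 0.086*129 ≃ 116.945 + 11.141 ≃ 128.086
SE_est = SD * √(r(1 − r)) = 19.000 * √0.079 ≃ 19.000 * 0.281 ≃ 5.337
95% CI: 128.086 ± 10.461 ≃ (117.626, 138.547)

[117.63, 138.55]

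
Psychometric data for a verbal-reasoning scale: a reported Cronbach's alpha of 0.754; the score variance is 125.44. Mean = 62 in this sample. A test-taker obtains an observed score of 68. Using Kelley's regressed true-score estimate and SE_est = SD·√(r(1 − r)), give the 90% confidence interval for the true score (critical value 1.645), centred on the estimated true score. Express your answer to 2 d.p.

[58.59, 74.46]

SD = √125.44 ≈ 11.2000
T̂ = r·X + (1 − r)·M = 0.7540×68 + 0.2460×62 = 51.2720 + 15.2520 ≈ 66.5240
SE_est = 11.2000×√(0.7540×0.2460) ≈ 4.8236
90% CI: 66.5240 ± 7.9348 ≈ (58.5892, 74.4588)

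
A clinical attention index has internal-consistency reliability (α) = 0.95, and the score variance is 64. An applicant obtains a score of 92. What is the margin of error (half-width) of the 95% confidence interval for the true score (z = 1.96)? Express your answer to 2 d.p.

σ = 64^(1/2) = 8.000
The standard error of measurement is 8.000·√(1 − 0.950) ≃ 8.000·0.224 ≃ 1.789.
1.96 · SEM ≃ 3.506

3.51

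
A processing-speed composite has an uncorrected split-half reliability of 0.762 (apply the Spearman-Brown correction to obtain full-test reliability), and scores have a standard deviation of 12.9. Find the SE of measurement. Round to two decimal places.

4.74

Spearman-Brown: r = 2(0.762) / (1 + 0.762) = 1.5240 / 1.7620 ≃ 0.8649
SEM = 12.9000·√(1 − 0.8649) ≃ 4.7411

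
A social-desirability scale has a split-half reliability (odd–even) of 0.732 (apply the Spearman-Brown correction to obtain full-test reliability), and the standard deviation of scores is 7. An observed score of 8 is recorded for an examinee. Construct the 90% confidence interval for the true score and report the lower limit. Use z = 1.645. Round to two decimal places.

3.47

r_full = 2·0.732 / (1 + 0.732) ≃ 0.845
The standard error of measurement is 7.000*√(1 − 0.845) ≃ 7.000*0.393 ≃ 2.754.
Half-width = 1.645*2.754 ≃ 4.530
Lower bound: 8 − 4.530 = 3.470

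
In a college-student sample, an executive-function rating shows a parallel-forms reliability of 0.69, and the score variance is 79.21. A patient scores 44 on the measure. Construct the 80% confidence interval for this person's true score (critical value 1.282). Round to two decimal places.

σ = 79.21^(1/2) = 8.900
The standard error of measurement is 8.900×√(1 − 0.690) ≈ 8.900×0.557 ≈ 4.955.
Half-width = 1.282×4.955 ≈ 6.353
CI = 44 ± 6.353 → [37.647, 50.353]

[37.65, 50.35]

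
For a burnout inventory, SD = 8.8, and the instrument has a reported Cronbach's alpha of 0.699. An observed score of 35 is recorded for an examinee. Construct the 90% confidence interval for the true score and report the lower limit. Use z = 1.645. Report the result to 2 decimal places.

The standard error of measurement is 8.800·√(1 − 0.699) ≈ 8.800·0.549 ≈ 4.828.
Half-width = 1.645·4.828 ≈ 7.942
Lower bound: 35 − 7.942 = 27.058

27.06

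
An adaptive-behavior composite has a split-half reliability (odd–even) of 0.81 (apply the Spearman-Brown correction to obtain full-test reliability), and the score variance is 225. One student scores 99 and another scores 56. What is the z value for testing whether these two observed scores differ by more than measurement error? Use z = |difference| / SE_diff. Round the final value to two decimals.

6.26

SD = √225 ≈ 15.000
Full-length reliability (Spearman-Brown) = 2(0.81)/(1+0.81) ≈ 0.895
The standard error of measurement is 15.000*√(1 − 0.895) ≈ 15.000*0.324 ≈ 4.860.
SE_diff = SEM * √2 ≈ 4.860 * 1.414 ≈ 6.873
z = |99 − 56| / 6.873 = 43 / 6.873 ≈ 6.256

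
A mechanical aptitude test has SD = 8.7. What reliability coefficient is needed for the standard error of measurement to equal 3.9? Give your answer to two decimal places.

r = 1 − (SEM / SD)² = 1 − (3.900 / 8.7)² ≈ 1 − 0.201 ≈ 0.799

0.80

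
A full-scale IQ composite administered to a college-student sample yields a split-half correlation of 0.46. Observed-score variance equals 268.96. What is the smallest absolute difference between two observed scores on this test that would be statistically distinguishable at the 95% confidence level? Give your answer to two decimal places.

27.65

SD = √268.96 ≃ 16.40000
Full-length reliability (Spearman-Brown) = 2(0.46)/(1+0.46) ≃ 0.63014
SEM = 16.40000 * √(1 − 0.63014) = 16.40000 * √0.36986 ≃ 16.40000 * 0.60816 ≃ 9.97388
SE_diff = √2 * SEM ≃ 14.10520
Smallest detectable difference = 1.96*14.10520 ≃ 27.64620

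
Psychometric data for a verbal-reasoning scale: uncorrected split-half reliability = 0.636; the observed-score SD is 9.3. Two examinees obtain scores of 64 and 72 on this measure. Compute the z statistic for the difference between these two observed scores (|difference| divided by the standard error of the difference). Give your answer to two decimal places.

Spearman-Brown: r = 2(0.636) / (1 + 0.636) = 1.2720 / 1.6360 ≈ 0.7775
The standard error of measurement is 9.3000×√(1 − 0.7775) ≈ 9.3000×0.4717 ≈ 4.3867.
SE_diff = √2 × SEM ≈ 6.2038
z = 8 / 6.2038 ≈ 1.2895

1.29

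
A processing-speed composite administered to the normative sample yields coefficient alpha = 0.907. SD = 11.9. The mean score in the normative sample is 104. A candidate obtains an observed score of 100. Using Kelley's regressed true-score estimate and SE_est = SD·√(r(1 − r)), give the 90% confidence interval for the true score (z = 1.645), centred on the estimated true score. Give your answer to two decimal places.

Estimated true score = 0.907×100 + (1 − 0.907)×104 ≈ 100.372
SE_est = 11.900·√[r(1 − r)] ≈ 3.456
90% CI: 100.372 ± 5.685 ≈ (94.687, 106.057)

[94.69, 106.06]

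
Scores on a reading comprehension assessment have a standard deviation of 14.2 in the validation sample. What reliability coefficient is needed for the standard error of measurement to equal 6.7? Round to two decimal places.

0.78

r = 1 − (6.7000/14.2)² ≈ 1 − 0.2226 ≈ 0.7774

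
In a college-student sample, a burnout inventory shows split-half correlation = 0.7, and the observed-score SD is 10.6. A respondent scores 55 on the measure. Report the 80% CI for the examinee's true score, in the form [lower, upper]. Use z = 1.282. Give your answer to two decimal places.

[49.29, 60.71]

Full-length reliability (Spearman-Brown) = 2(0.7)/(1+0.7) ≈ 0.824
SEM = 10.600×√(1 − 0.824) ≈ 4.453
1.282 × SEM ≈ 5.709
CI = 55 ± 5.709 → [49.291, 60.709]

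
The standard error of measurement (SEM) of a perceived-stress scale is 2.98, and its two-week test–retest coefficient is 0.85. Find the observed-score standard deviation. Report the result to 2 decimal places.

7.69

σ = SEM·(1 − r)^(−1/2) ≃ 2.98*2.5820 ≃ 7.6943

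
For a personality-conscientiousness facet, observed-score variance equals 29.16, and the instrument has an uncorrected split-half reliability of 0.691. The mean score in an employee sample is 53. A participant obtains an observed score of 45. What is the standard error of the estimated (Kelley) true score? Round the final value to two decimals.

SD = √29.16 = 5.4000
Full-length reliability (Spearman-Brown) = 2(0.691)/(1+0.691) ≈ 0.8173
SE_est = 5.4000·√[r(1 − r)] ≈ 2.0868

2.09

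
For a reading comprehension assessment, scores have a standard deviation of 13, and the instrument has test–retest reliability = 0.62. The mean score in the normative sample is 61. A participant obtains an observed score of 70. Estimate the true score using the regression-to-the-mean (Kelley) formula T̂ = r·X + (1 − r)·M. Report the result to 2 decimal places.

66.58

T̂ = 0.62000(70) + 0.38000(61) ≃ 66.58000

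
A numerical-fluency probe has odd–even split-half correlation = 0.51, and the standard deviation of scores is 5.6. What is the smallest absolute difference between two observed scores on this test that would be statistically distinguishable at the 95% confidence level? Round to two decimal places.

8.84

Spearman-Brown: r = 2(0.51) / (1 + 0.51) = 1.020 / 1.510 ≈ 0.675
SEM = 5.600·√(1 − 0.675) ≈ 3.190
SE_diff = SEM · √2 ≈ 3.190 · 1.414 ≈ 4.511
Smallest detectable difference = 1.96·4.511 ≈ 8.842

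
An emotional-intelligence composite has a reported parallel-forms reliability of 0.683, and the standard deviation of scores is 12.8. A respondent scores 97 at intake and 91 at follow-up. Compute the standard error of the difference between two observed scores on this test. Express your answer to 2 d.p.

10.19

SEM = 12.800·√(1 − 0.683) ≈ 7.207
SE_diff = SEM · √2 ≈ 7.207 · 1.414 ≈ 10.192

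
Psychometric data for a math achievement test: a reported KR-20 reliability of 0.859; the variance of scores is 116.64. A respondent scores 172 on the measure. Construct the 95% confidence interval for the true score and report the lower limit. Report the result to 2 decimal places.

σ = 116.64^(1/2) = 10.8000
SEM = 10.8000*√(1 − 0.8590) ≈ 4.0554
Margin = 1.96 * 4.0554 ≈ 7.9486
Lower limit = 172 − 7.9486 ≈ 164.0514

164.05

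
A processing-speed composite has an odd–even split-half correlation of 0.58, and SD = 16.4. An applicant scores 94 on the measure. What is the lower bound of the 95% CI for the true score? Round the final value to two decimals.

77.43

Spearman-Brown: r = 2(0.58) / (1 + 0.58) = 1.16000 / 1.58000 ≈ 0.73418
SEM = 16.40000 × √(1 − 0.73418) = 16.40000 × √0.26582 ≈ 16.40000 × 0.51558 ≈ 8.45551
1.96 × SEM ≈ 16.57281
Lower bound: 94 − 16.57281 = 77.42719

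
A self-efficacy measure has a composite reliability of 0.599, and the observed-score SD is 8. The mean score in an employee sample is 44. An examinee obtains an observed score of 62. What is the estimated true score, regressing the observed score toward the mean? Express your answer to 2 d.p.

54.78

T̂ = r·X + (1 − r)·M = 0.5990·62 + 0.4010·44 = 37.1380 + 17.6440 ≈ 54.7820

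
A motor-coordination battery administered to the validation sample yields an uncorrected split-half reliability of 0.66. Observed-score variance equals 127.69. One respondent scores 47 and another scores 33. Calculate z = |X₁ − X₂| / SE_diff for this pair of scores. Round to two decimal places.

SD = √127.69 = 11.30000
Full-length reliability (Spearman-Brown) = 2(0.66)/(1+0.66) ≃ 0.79518
SEM = 11.30000 * √(1 − 0.79518) = 11.30000 * √0.20482 ≃ 11.30000 * 0.45257 ≃ 5.11404
Standard error of the difference = 5.11404·√2 ≃ 7.23234
z = |47 − 33| / 7.23234 = 14 / 7.23234 ≃ 1.93575

1.94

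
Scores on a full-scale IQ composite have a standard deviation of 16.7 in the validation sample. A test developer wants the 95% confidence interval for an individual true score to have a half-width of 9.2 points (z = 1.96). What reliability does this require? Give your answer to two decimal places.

0.92

SEM needed = half-width / z = 9.2/1.96 ≈ 4.6939
Required reliability = 1 − (SEM/SD)² = 1 − 0.0790 ≈ 0.9210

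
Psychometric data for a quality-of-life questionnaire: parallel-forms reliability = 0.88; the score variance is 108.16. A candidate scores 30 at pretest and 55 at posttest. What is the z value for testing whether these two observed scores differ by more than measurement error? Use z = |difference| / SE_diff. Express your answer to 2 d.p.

4.91

σ = 108.16^(1/2) = 10.400
SEM = 10.400 · √(1 − 0.880) = 10.400 · √0.120 ≈ 10.400 · 0.346 ≈ 3.603
SE_diff = √2 · SEM ≈ 5.095
z = |30 − 55| / 5.095 = 25 / 5.095 ≈ 4.907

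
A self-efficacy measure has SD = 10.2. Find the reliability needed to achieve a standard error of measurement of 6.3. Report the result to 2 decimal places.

0.62

r = 1 − (SEM / SD)² = 1 − (6.300 / 10.2)² ≈ 1 − 0.381 ≈ 0.619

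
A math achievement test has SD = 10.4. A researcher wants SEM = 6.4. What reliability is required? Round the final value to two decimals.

r = 1 − (6.400/10.4)² ≃ 1 − 0.379 ≃ 0.621

0.62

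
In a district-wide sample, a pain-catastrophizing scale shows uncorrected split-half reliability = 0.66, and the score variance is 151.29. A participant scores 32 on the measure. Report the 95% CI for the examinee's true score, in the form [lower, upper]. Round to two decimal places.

[21.09, 42.91]

SD = √151.29 ≃ 12.3000
Full-length reliability (Spearman-Brown) = 2(0.66)/(1+0.66) ≃ 0.7952
SEM = 12.3000·√(1 − 0.7952) ≃ 5.5666
Margin = 1.96 · 5.5666 ≃ 10.9105
Interval: (21.0895, 42.9105)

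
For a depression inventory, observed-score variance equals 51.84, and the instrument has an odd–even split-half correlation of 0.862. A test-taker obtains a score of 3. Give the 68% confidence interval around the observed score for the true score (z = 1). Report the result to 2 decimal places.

σ = 51.84^(1/2) = 7.2000
Spearman-Brown: r = 2(0.862) / (1 + 0.862) = 1.7240 / 1.8620 ≈ 0.9259
SEM = 7.2000 * √(1 − 0.9259) = 7.2000 * √0.0741 ≈ 7.2000 * 0.2722 ≈ 1.9601
1 * SEM ≈ 1.9601
Interval: (1.0399, 4.9601)

[1.04, 4.96]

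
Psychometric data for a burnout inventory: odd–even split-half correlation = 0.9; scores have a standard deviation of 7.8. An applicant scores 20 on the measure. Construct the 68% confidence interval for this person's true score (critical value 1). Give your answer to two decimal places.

[18.21, 21.79]

Spearman-Brown: r = 2(0.9) / (1 + 0.9) = 1.80000 / 1.90000 ≃ 0.94737
SEM = 7.80000 × √(1 − 0.94737) = 7.80000 × √0.05263 ≃ 7.80000 × 0.22942 ≃ 1.78944
1 × SEM ≃ 1.78944
68% CI: 20 ± 1.78944 = [18.21056, 21.78944]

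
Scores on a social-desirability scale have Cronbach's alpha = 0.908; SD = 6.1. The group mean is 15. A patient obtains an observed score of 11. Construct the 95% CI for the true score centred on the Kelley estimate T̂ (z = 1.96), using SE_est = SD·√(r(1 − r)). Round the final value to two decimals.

[7.91, 14.82]

T̂ = 0.9080(11) + 0.0920(15) ≈ 11.3680
SE_est = SD · √(r(1 − r)) = 6.1000 · √0.0835 ≈ 6.1000 · 0.2890 ≈ 1.7631
CI = 11.3680 ± 1.96 · 1.7631 → [7.9124, 14.8236]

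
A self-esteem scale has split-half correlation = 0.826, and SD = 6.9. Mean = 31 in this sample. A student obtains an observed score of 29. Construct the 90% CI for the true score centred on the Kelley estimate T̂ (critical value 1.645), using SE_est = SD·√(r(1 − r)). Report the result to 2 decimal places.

Spearman-Brown: r = 2(0.826) / (1 + 0.826) = 1.6520 / 1.8260 ≈ 0.9047
Estimated true score = 0.9047·29 + (1 − 0.9047)·31 ≈ 29.1906
SE_est = 6.9000·√[r(1 − r)] ≈ 2.0259
90% CI: 29.1906 ± 3.3327 ≈ (25.8579, 32.5233)

[25.86, 32.52]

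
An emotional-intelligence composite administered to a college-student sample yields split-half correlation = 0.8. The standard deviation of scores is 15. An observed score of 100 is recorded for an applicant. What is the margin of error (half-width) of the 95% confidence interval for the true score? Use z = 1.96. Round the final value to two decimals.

Spearman-Brown: r = 2(0.8) / (1 + 0.8) = 1.60000 / 1.80000 ≈ 0.88889
SEM = 15.00000*√(1 − 0.88889) ≈ 5.00000
1.96 * SEM ≈ 9.80000

9.80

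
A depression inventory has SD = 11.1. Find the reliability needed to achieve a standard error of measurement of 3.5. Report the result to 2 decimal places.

r = 1 − (SEM / SD)² = 1 − (3.5000 / 11.1)² ≈ 1 − 0.0994 ≈ 0.9006

0.90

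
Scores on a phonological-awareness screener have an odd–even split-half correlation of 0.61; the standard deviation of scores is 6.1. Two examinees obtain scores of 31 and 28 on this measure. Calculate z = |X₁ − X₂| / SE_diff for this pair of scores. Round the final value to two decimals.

0.71

Full-length reliability (Spearman-Brown) = 2(0.61)/(1+0.61) ≈ 0.7578
SEM = 6.1000·√(1 − 0.7578) ≈ 3.0023
Standard error of the difference = 3.0023·√2 ≈ 4.2458
z = |31 − 28| / 4.2458 = 3 / 4.2458 ≈ 0.7066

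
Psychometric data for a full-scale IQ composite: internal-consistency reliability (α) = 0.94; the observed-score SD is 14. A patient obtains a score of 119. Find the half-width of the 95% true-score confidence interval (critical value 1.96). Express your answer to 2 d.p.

6.72

The standard error of measurement is 14.00000*√(1 − 0.94000) ≈ 14.00000*0.24495 ≈ 3.42929.
1.96 * SEM ≈ 6.72140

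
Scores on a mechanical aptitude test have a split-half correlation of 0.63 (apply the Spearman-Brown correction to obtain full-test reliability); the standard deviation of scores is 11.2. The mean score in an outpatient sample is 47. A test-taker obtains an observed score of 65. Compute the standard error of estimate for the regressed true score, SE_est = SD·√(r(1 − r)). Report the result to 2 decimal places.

Spearman-Brown: r = 2(0.63) / (1 + 0.63) = 1.2600 / 1.6300 ≈ 0.7730
SE_est = SD · √(r(1 − r)) = 11.2000 · √0.1755 ≈ 11.2000 · 0.4189 ≈ 4.6916

4.69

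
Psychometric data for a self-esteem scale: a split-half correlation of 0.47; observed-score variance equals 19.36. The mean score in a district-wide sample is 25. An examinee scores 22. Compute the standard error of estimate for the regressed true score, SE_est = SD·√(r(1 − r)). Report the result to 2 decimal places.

2.11

σ = 19.36^(1/2) = 4.4000
Full-length reliability (Spearman-Brown) = 2(0.47)/(1+0.47) ≈ 0.6395
SE_est = 4.4000·√(0.6395·0.3605) ≈ 2.1127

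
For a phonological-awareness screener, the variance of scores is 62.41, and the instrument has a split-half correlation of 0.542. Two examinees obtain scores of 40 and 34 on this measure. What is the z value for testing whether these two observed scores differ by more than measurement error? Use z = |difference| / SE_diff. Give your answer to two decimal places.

σ = 62.41^(1/2) = 7.9000
Full-length reliability (Spearman-Brown) = 2(0.542)/(1+0.542) ≈ 0.7030
SEM = 7.9000 × √(1 − 0.7030) = 7.9000 × √0.2970 ≈ 7.9000 × 0.5450 ≈ 4.3054
SE_diff = SEM × √2 ≈ 4.3054 × 1.4142 ≈ 6.0888
z = |40 − 34| / 6.0888 = 6 / 6.0888 ≈ 0.9854

0.99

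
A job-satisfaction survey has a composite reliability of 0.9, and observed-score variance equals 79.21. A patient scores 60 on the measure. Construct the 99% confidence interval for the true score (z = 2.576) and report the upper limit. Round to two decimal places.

σ = 79.21^(1/2) = 8.90000
The standard error of measurement is 8.90000×√(1 − 0.90000) ≈ 8.90000×0.31623 ≈ 2.81443.
Half-width = 2.576×2.81443 ≈ 7.24996
Upper limit = 60 + 7.24996 ≈ 67.24996

67.25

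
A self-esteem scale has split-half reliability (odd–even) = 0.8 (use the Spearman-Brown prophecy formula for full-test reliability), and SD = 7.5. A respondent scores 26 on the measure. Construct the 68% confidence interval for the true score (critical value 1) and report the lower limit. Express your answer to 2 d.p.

Spearman-Brown: r = 2(0.8) / (1 + 0.8) = 1.6000 / 1.8000 ≈ 0.8889
SEM = 7.5000 * √(1 − 0.8889) = 7.5000 * √0.1111 ≈ 7.5000 * 0.3333 ≈ 2.5000
1 * SEM ≈ 2.5000
Lower bound: 26 − 2.5000 = 23.5000

23.50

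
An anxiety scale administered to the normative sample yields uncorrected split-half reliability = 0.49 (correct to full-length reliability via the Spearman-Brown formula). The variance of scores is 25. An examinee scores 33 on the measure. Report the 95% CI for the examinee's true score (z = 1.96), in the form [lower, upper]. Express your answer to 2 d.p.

[27.27, 38.73]

SD = √25 = 5.000
r_full = 2·0.49 / (1 + 0.49) ≈ 0.658
SEM = 5.000*√(1 − 0.658) ≈ 2.925
Half-width = 1.96*2.925 ≈ 5.733
95% CI: 33 ± 5.733 = [27.267, 38.733]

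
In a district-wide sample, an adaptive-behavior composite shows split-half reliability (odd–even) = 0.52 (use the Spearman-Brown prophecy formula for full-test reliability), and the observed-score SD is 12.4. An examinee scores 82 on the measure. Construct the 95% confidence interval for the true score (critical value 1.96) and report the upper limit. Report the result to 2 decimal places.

r_full = 2·0.52 / (1 + 0.52) ≈ 0.6842
SEM = 12.4000 * √(1 − 0.6842) = 12.4000 * √0.3158 ≈ 12.4000 * 0.5620 ≈ 6.9682
Half-width = 1.96*6.9682 ≈ 13.6577
Upper limit = 82 + 13.6577 ≈ 95.6577

95.66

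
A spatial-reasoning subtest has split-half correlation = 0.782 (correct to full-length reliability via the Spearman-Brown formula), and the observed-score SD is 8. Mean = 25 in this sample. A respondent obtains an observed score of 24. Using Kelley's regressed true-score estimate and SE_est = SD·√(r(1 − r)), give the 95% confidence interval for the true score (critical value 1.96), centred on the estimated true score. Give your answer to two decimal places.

r_full = 2·0.782 / (1 + 0.782) ≈ 0.8777
T̂ = r·X + (1 − r)·M = 0.8777*24 + 0.1223*25 ≈ 21.0640 + 3.0584 ≈ 24.1223
SE_est = SD * √(r(1 − r)) = 8.0000 * √0.1074 ≈ 8.0000 * 0.3277 ≈ 2.6214
95% CI: 24.1223 ± 5.1379 ≈ (18.9844, 29.2602)

[18.98, 29.26]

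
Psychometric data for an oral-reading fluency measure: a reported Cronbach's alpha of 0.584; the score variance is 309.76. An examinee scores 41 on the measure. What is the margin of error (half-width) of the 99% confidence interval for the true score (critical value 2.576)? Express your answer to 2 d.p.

29.24

σ = 309.76^(1/2) = 17.6000
SEM = 17.6000 × √(1 − 0.5840) = 17.6000 × √0.4160 ≃ 17.6000 × 0.6450 ≃ 11.3517
Half-width = 2.576×11.3517 ≃ 29.2419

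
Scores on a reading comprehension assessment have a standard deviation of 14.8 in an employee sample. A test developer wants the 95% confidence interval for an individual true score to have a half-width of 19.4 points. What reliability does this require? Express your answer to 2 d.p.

Required SEM = 19.4 / 1.96 ≈ 9.898
r = 1 − (9.898/14.8)² ≈ 1 − 0.447 ≈ 0.553

0.55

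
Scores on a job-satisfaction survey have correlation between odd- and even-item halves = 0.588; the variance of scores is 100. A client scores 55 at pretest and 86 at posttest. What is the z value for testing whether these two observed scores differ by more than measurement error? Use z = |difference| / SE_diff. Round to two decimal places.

4.30

SD = √100 = 10.0000
Spearman-Brown: r = 2(0.588) / (1 + 0.588) = 1.1760 / 1.5880 ≈ 0.7406
SEM = 10.0000*√(1 − 0.7406) ≈ 5.0936
SE_diff = √2 * SEM ≈ 7.2034
z = 31 / 7.2034 ≈ 4.3035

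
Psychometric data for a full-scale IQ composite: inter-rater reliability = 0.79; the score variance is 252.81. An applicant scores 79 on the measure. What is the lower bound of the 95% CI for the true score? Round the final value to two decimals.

64.72

σ = 252.81^(1/2) = 15.900
SEM = 15.900 × √(1 − 0.790) = 15.900 × √0.210 ≈ 15.900 × 0.458 ≈ 7.286
Half-width = 1.96×7.286 ≈ 14.281
Lower limit = 79 − 14.281 ≈ 64.719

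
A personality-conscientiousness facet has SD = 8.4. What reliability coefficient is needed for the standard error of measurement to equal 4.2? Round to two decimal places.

0.75

Required reliability = 1 − (SEM/SD)² = 1 − 0.2500 ≈ 0.7500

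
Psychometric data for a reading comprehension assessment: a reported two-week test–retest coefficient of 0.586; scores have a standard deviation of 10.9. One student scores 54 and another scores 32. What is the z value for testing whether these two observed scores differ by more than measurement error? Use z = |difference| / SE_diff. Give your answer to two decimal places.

2.22

SEM = 10.9000 * √(1 − 0.5860) = 10.9000 * √0.4140 ≈ 10.9000 * 0.6434 ≈ 7.0134
SE_diff = √2 * SEM ≈ 9.9184
z = |54 − 32| / 9.9184 = 22 / 9.9184 ≈ 2.2181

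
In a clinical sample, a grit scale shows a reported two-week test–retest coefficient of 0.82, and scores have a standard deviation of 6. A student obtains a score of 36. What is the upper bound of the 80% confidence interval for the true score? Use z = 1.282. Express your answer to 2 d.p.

SEM = 6.0000*√(1 − 0.8200) ≈ 2.5456
Margin = 1.282 * 2.5456 ≈ 3.2634
Upper limit = 36 + 3.2634 ≈ 39.2634

39.26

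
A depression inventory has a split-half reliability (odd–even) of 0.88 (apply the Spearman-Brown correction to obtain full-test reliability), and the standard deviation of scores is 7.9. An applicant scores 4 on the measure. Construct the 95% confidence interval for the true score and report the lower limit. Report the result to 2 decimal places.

0.09

r_full = 2·0.88 / (1 + 0.88) ≈ 0.93617
The standard error of measurement is 7.90000*√(1 − 0.93617) ≈ 7.90000*0.25265 ≈ 1.99590.
Margin = 1.96 * 1.99590 ≈ 3.91196
Lower limit = 4 − 3.91196 ≈ 0.08804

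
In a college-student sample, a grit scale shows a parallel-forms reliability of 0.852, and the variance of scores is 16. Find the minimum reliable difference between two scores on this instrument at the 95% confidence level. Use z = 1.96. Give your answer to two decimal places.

σ = 16^(1/2) = 4.0000
SEM = 4.0000×√(1 − 0.8520) ≈ 1.5388
SE_diff = √2 × SEM ≈ 2.1762
Smallest detectable difference = 1.96×2.1762 ≈ 4.2654

4.27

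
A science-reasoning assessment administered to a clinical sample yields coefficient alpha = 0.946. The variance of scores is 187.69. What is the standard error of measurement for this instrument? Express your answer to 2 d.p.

SD = √187.69 = 13.700
SEM = 13.700 · √(1 − 0.946) = 13.700 · √0.054 ≃ 13.700 · 0.232 ≃ 3.184

3.18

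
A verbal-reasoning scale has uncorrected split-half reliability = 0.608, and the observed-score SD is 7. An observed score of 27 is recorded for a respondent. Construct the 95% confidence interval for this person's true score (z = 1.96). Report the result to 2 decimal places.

Spearman-Brown: r = 2(0.608) / (1 + 0.608) = 1.2160 / 1.6080 ≈ 0.7562
SEM = 7.0000×√(1 − 0.7562) ≈ 3.4562
1.96 × SEM ≈ 6.7741
Interval: (20.2259, 33.7741)

[20.23, 33.77]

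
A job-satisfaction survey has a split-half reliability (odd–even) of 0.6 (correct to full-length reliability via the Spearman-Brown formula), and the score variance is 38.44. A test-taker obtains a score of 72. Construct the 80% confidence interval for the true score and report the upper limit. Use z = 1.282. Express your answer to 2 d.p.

75.97

σ = 38.44^(1/2) = 6.2000
Spearman-Brown: r = 2(0.6) / (1 + 0.6) = 1.2000 / 1.6000 ≃ 0.7500
SEM = 6.2000*√(1 − 0.7500) ≃ 3.1000
Margin = 1.282 * 3.1000 ≃ 3.9742
Upper limit = 72 + 3.9742 ≃ 75.9742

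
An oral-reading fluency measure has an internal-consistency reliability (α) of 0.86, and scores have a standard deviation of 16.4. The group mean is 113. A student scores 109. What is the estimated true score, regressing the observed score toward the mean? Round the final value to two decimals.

109.56

T̂ = 0.86000(109) + 0.14000(113) ≃ 109.56000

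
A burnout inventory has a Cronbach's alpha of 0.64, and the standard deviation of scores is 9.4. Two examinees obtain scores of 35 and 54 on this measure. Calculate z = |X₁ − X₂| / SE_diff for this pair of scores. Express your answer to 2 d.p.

2.38

SEM = 9.400*√(1 − 0.640) ≈ 5.640
SE_diff = SEM * √2 ≈ 5.640 * 1.414 ≈ 7.976
z = 19 / 7.976 ≈ 2.382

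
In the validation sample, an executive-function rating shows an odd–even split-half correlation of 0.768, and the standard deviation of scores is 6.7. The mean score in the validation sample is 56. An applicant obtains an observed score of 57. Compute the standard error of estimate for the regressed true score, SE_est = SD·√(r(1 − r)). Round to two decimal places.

2.26

r_full = 2·0.768 / (1 + 0.768) ≈ 0.869
SE_est = SD × √(r(1 − r)) = 6.700 × √0.114 ≈ 6.700 × 0.338 ≈ 2.262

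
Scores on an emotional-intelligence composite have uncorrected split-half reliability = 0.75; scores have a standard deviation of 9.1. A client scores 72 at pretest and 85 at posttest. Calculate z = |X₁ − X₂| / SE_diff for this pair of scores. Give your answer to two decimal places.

Spearman-Brown: r = 2(0.75) / (1 + 0.75) = 1.5000 / 1.7500 ≃ 0.8571
The standard error of measurement is 9.1000×√(1 − 0.8571) ≃ 9.1000×0.3780 ≃ 3.4395.
SE_diff = √2 × SEM ≃ 4.8642
z = |72 − 85| / 4.8642 = 13 / 4.8642 ≃ 2.6726

2.67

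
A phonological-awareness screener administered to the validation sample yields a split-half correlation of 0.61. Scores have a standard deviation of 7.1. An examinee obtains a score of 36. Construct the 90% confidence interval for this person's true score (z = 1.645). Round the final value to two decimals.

r_full = 2·0.61 / (1 + 0.61) ≈ 0.7578
SEM = 7.1000×√(1 − 0.7578) ≈ 3.4944
Margin = 1.645 × 3.4944 ≈ 5.7484
Interval: (30.2516, 41.7484)

[30.25, 41.75]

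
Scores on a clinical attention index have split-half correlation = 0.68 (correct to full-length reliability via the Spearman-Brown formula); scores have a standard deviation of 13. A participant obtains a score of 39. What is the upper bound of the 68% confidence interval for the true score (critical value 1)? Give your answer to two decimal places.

44.67

Spearman-Brown: r = 2(0.68) / (1 + 0.68) = 1.360 / 1.680 ≃ 0.810
The standard error of measurement is 13.000×√(1 − 0.810) ≃ 13.000×0.436 ≃ 5.674.
Margin = 1 × 5.674 ≃ 5.674
Upper limit = 39 + 5.674 ≃ 44.674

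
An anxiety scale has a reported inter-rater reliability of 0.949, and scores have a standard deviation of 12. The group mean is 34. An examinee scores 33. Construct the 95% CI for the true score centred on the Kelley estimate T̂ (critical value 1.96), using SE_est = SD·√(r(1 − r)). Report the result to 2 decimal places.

T̂ = 0.94900(33) + 0.05100(34) ≃ 33.05100
SE_est = SD × √(r(1 − r)) = 12.00000 × √0.04840 ≃ 12.00000 × 0.22000 ≃ 2.63997
95% CI: 33.05100 ± 5.17435 ≃ (27.87665, 38.22535)

[27.88, 38.23]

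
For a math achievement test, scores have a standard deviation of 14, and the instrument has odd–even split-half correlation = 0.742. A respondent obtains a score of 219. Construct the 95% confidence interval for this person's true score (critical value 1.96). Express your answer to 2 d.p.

Full-length reliability (Spearman-Brown) = 2(0.742)/(1+0.742) ≈ 0.8519
SEM = 14.0000 · √(1 − 0.8519) = 14.0000 · √0.1481 ≈ 14.0000 · 0.3848 ≈ 5.3878
Half-width = 1.96·5.3878 ≈ 10.5601
Interval: (208.4399, 229.5601)

[208.44, 229.56]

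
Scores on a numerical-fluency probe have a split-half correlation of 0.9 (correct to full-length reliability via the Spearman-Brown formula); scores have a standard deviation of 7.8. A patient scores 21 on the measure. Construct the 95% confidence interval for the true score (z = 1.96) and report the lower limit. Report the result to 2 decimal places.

17.49

r_full = 2·0.9 / (1 + 0.9) ≈ 0.947
SEM = 7.800 × √(1 − 0.947) = 7.800 × √0.053 ≈ 7.800 × 0.229 ≈ 1.789
Margin = 1.96 × 1.789 ≈ 3.507
Lower bound: 21 − 3.507 = 17.493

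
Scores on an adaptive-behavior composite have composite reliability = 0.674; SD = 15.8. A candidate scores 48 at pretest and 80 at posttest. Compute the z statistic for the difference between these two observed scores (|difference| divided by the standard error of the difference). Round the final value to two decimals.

2.51

The standard error of measurement is 15.80000·√(1 − 0.67400) ≈ 15.80000·0.57096 ≈ 9.02123.
SE_diff = SEM · √2 ≈ 9.02123 · 1.41421 ≈ 12.75795
z = |48 − 80| / 12.75795 = 32 / 12.75795 ≈ 2.50824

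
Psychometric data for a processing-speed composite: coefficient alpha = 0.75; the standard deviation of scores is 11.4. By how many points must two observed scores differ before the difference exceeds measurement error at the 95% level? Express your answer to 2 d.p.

The standard error of measurement is 11.4000·√(1 − 0.7500) ≈ 11.4000·0.5000 ≈ 5.7000.
Standard error of the difference = 5.7000·√2 ≈ 8.0610
Smallest detectable difference = 1.96·8.0610 ≈ 15.7996

15.80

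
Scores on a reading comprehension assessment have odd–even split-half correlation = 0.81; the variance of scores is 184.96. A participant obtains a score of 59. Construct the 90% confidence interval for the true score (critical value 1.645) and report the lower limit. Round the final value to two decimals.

51.75

SD = √184.96 = 13.600
r_full = 2·0.81 / (1 + 0.81) ≈ 0.895
The standard error of measurement is 13.600*√(1 − 0.895) ≈ 13.600*0.324 ≈ 4.406.
1.645 * SEM ≈ 7.248
Lower bound: 59 − 7.248 = 51.752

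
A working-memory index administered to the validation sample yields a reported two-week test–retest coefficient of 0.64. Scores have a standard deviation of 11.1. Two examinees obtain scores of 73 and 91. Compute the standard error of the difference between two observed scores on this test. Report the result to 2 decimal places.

SEM = 11.1000*√(1 − 0.6400) ≃ 6.6600
SE_diff = SEM * √2 ≃ 6.6600 * 1.4142 ≃ 9.4187

9.42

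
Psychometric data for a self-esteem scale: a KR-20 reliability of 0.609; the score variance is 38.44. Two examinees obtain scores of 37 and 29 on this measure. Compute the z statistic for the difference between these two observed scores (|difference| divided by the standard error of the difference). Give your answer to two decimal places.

SD = √38.44 ≈ 6.200
SEM = 6.200×√(1 − 0.609) ≈ 3.877
SE_diff = SEM × √2 ≈ 3.877 × 1.414 ≈ 5.483
z = 8 / 5.483 ≈ 1.459

1.46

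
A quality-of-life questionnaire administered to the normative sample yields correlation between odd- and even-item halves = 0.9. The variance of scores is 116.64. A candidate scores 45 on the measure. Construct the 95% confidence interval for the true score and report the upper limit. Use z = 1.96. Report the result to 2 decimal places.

49.86

σ = 116.64^(1/2) = 10.8000
r_full = 2·0.9 / (1 + 0.9) ≈ 0.9474
SEM = 10.8000×√(1 − 0.9474) ≈ 2.4777
Margin = 1.96 × 2.4777 ≈ 4.8563
Upper bound: 45 + 4.8563 = 49.8563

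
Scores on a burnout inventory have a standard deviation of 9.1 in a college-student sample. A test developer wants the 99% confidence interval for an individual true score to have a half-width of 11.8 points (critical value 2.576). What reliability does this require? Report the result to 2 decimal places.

SEM needed = half-width / z = 11.8/2.576 ≈ 4.5807
r = 1 − (4.5807/9.1)² ≈ 1 − 0.2534 ≈ 0.7466

0.75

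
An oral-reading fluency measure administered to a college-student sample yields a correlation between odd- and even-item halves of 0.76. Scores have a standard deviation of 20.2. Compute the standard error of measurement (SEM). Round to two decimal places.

7.46

Full-length reliability (Spearman-Brown) = 2(0.76)/(1+0.76) ≈ 0.86364
SEM = 20.20000 · √(1 − 0.86364) = 20.20000 · √0.13636 ≈ 20.20000 · 0.36927 ≈ 7.45934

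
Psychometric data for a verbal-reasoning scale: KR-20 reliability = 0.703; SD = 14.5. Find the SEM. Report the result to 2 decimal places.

SEM = 14.500×√(1 − 0.703) ≈ 7.902

7.90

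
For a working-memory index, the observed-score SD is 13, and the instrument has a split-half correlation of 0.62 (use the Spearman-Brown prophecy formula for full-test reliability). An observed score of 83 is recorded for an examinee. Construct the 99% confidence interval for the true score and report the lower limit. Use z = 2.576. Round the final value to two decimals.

Full-length reliability (Spearman-Brown) = 2(0.62)/(1+0.62) ≈ 0.7654
SEM = 13.0000 * √(1 − 0.7654) = 13.0000 * √0.2346 ≈ 13.0000 * 0.4843 ≈ 6.2962
2.576 * SEM ≈ 16.2190
Lower bound: 83 − 16.2190 = 66.7810

66.78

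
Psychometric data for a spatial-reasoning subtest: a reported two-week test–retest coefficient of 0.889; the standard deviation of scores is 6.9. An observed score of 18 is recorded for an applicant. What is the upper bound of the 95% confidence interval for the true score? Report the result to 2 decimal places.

22.51

SEM = 6.9000 × √(1 − 0.8890) = 6.9000 × √0.1110 ≃ 6.9000 × 0.3332 ≃ 2.2988
1.96 × SEM ≃ 4.5057
Upper limit = 18 + 4.5057 ≃ 22.5057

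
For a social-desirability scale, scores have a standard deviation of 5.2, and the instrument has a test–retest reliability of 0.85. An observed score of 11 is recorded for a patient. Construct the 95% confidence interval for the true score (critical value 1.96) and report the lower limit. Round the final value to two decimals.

SEM = 5.2000 * √(1 − 0.8500) = 5.2000 * √0.1500 ≃ 5.2000 * 0.3873 ≃ 2.0140
1.96 * SEM ≃ 3.9473
Lower bound: 11 − 3.9473 = 7.0527

7.05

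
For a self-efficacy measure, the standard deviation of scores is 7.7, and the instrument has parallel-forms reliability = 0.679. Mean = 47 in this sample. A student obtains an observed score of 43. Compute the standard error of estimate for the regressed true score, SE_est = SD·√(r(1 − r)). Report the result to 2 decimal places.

SE_est = SD · √(r(1 − r)) = 7.70000 · √0.21796 ≈ 7.70000 · 0.46686 ≈ 3.59483

3.59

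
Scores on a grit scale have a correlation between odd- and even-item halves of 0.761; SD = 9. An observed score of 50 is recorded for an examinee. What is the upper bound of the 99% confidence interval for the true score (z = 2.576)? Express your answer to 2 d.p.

Full-length reliability (Spearman-Brown) = 2(0.761)/(1+0.761) ≈ 0.86428
SEM = 9.00000 · √(1 − 0.86428) = 9.00000 · √0.13572 ≈ 9.00000 · 0.36840 ≈ 3.31560
Margin = 2.576 · 3.31560 ≈ 8.54098
Upper limit = 50 + 8.54098 ≈ 58.54098

58.54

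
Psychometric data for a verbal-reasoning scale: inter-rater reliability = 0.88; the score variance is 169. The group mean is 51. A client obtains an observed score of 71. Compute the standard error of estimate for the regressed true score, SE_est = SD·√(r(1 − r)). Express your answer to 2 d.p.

SD = √169 ≈ 13.000
SE_est = SD * √(r(1 − r)) = 13.000 * √0.106 ≈ 13.000 * 0.325 ≈ 4.224

4.22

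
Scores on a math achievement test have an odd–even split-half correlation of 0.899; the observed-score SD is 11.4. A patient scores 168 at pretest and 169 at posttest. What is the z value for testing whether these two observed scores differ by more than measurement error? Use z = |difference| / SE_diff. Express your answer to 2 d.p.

0.27

r_full = 2·0.899 / (1 + 0.899) ≈ 0.947
SEM = 11.400 · √(1 − 0.947) = 11.400 · √0.053 ≈ 11.400 · 0.231 ≈ 2.629
Standard error of the difference = 2.629·√2 ≈ 3.718
z = |168 − 169| / 3.718 = 1 / 3.718 ≈ 0.269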